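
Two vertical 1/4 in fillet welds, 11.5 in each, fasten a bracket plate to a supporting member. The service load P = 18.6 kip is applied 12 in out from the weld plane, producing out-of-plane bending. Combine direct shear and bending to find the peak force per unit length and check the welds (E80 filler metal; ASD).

E80XX → F_EXX = 80 ksi.
L_w = 2 × 11.5 = 23 in; section modulus (unit throat) S = 2 × L²/6 = 44.08 in².
Direct shear f_v = P/L_w = 18.6/23 = 0.8087 kip/in.
Moment M = P × e = 18.6 × 12 = 223.2 kip·in; bending f_b = M/S = 5.063 kip/in.
f_max = √(f_v² + f_b²) = √(0.8087² + 5.063²) = 5.127 kip/in.
r_n/Ω = (1/2.0) × 0.6 × 80 × (0.707 × 0.25) = 4.242 kip/in → NOT adequate.

f_max ≈ 5.13 kip/in; NOT adequate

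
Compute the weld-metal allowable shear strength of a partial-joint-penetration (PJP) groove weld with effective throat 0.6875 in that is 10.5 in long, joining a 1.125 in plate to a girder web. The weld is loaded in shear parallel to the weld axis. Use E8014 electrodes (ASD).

R_n/Ω ≈ 173 kip

E80XX → F_EXX = 80 ksi.
Effective throat (given) t_e = 0.6875 in.
A_we = 0.6875 × 10.5 = 7.219 in².
F_nw = 0.6 F_EXX = 48 ksi.
R_n/Ω = (48 × 7.219) / 2.0 = 173.2 kip.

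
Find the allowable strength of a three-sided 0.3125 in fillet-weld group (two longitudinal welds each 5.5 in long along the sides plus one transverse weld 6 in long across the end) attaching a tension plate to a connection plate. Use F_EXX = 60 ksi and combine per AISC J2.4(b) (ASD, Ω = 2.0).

t_e = 0.707 × 0.3125 = 0.2209 in.
R_nwl = 0.6 × 60 × 0.2209 × 11 = 87.49 kip (longitudinal, 2 welds).
R_nwt = 0.6 × 60 × 0.2209 × 6 = 47.72 kip (transverse, base value).
(i) R_nwl + R_nwt = 135.2 kip; (ii) 0.85 R_nwl + 1.5 R_nwt = 146 kip.
R_n = max = 146 kip [governs: (ii)]; R_n/Ω = 72.98 kip.

R_n/Ω ≈ 73 kip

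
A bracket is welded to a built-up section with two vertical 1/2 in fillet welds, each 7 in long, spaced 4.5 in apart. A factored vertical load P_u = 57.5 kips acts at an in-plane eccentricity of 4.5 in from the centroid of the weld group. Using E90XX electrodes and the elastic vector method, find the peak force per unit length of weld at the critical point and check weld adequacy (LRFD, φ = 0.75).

f_max ≈ 11.2 kip/in; adequate

E90XX → F_EXX = 90 ksi.
Total weld length L_w = 14 in. Treat welds as unit-width lines.
Polar moment about centroid: J = 2[d³/12 + d(b/2)²] = 2[7³/12 + 7×2.25²] = 128 in³.
Direct shear f_v = P/L_w = 57.5 / 14 = 4.107 kip/in (vertical).
Torsion M = P·e = 57.5 × 4.5 = 258.75 kip·in.
Critical point at (x, y) = (2.25, 3.5) from centroid. f_tx = M·y/J = 7.073 kip/in; f_ty = M·x/J = 4.547 kip/in.
Resultant f_max = √[f_tx² + (f_v + f_ty)²] = √[7.073² + (4.107 + 4.547)²] = 11.18 kip/in.
Capacity per unit length: φr_n = 0.75 × 0.6 × 90 × (0.707 × 0.5) = 14.32 kip/in.
11.18 ≤ 14.32 → adequate.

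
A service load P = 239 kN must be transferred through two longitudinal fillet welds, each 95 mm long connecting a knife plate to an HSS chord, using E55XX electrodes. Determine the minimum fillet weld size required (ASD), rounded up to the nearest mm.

E55XX → F_EXX = 550 MPa.
Total weld length L = 190 mm.
Required throat t_e = P × Ω / (0.6 F_EXX × L) = 239 × 2.0 / (0.6 × 550 × 190 × 10⁻³) = 7.624 mm.
Required leg w = t_e / 0.707 = 10.78 mm → use 11 mm.

w = 11 mm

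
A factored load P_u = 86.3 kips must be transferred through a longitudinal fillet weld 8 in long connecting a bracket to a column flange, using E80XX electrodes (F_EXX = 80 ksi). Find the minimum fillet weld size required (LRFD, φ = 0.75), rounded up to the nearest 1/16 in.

w = 7/16 in

Total weld length L = 8 in.
Required throat t_e = P_u / (φ × 0.6 F_EXX × L) = 86.3 / (0.75 × 0.6 × 80 × 8) = 0.2997 in.
Required leg w = t_e / 0.707 = 0.4238 in → use 7/16 in.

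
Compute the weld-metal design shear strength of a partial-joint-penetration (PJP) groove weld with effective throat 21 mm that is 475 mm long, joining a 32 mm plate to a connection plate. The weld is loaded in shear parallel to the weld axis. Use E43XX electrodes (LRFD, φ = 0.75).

E43XX → F_EXX = 430 MPa.
Effective throat (given) t_e = 21 mm.
A_we = 21 × 475 = 9975 mm².
F_nw = 0.6 F_EXX = 258 MPa.
φR_n = 0.75 × 258 × 9975 × 10⁻³ = 1930 kN.

φR_n ≈ 1930 kN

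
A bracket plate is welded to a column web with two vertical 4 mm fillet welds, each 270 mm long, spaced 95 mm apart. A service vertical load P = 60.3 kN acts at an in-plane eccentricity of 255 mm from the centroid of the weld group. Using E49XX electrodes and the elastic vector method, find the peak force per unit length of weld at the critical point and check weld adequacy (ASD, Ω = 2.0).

f_max ≈ 537 N/mm; NOT adequate

E49XX → F_EXX = 490 MPa.
Total weld length L_w = 540 mm. Treat welds as unit-width lines.
Polar moment about centroid: J = 2[d³/12 + d(b/2)²] = 2[270³/12 + 270×47.5²] = 4499000 mm³.
Direct shear f_v = P/L_w = 60.3×10³ / 540 = 111.7 N/mm (vertical).
Torsion M = P·e = 60.3×10³ × 255 = 15376000 N·mm.
Critical point at (x, y) = (47.5, 135) from centroid. f_tx = M·y/J = 461.4 N/mm; f_ty = M·x/J = 162.3 N/mm.
Resultant f_max = √[f_tx² + (f_v + f_ty)²] = √[461.4² + (111.7 + 162.3)²] = 536.6 N/mm.
Capacity per unit length: r_n/Ω = (1/2.0) × 0.6 × 490 × (0.707 × 4) = 415.7 N/mm.
536.6 > 415.7 → NOT adequate.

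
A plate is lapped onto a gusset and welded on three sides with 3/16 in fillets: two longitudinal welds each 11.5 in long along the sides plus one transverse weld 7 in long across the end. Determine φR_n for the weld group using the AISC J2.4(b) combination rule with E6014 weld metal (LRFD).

E60XX → F_EXX = 60 ksi.
t_e = 0.707 × 0.1875 = 0.1326 in.
R_nwl = 0.6 × 60 × 0.1326 × 23 = 109.8 kip (longitudinal, 2 welds).
R_nwt = 0.6 × 60 × 0.1326 × 7 = 33.41 kip (transverse, base value).
(i) R_nwl + R_nwt = 143.2 kip; (ii) 0.85 R_nwl + 1.5 R_nwt = 143.4 kip.
R_n = max = 143.4 kip [governs: (ii)]; φR_n = 107.6 kip.

φR_n ≈ 108 kip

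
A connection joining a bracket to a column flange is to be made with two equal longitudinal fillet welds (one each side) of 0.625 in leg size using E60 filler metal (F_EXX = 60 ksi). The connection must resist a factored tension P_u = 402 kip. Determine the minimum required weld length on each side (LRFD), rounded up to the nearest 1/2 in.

Throat t_e = 0.707 × 0.625 = 0.4419 in.
φr_n = 0.75 × 0.6 × 60 × 0.4419 = 11.93 kip/in.
L_req = P_u / φr_n = 402 / 11.93 = 33.69 in total.
Per side: 33.69 / 2 = 16.85 in.
Round up → use L = 17 in on each side.

L = 17 in on each side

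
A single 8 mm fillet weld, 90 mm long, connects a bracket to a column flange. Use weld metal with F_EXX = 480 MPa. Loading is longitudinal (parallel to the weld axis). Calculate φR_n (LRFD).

Effective throat t_e = 0.707 × 8 = 5.656 mm.
Total length L = 90 mm; A_we = 5.656 × 90 = 509 mm².
F_nw = 0.6 F_EXX = 0.6 × 480 = 288 MPa.
φR_n = 0.75 × 288 × 509 × 10⁻³ = 110 kN.

φR_n ≈ 110 kN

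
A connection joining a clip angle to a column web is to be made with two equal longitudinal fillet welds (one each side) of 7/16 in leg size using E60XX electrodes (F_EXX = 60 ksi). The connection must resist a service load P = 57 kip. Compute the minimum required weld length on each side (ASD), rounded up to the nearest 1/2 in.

L = 5.5 in on each side

Throat t_e = 0.707 × 0.4375 = 0.3093 in.
r_n/Ω = (0.6 × 60 × 0.3093) / 2.0 = 5.568 kip/in.
L_req = P / (r_n/Ω) = 57 / 5.568 = 10.24 in total.
Per side: 10.24 / 2 = 5.119 in.
Round up → use L = 5.5 in on each side.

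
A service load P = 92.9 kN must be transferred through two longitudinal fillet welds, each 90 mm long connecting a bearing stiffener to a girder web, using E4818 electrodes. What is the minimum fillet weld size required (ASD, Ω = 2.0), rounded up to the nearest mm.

w = 6 mm

E48XX → F_EXX = 480 MPa.
Total weld length L = 180 mm.
Required throat t_e = P × Ω / (0.6 F_EXX × L) = 92.9 × 2.0 / (0.6 × 480 × 180 × 10⁻³) = 3.584 mm.
Required leg w = t_e / 0.707 = 5.069 mm → use 6 mm.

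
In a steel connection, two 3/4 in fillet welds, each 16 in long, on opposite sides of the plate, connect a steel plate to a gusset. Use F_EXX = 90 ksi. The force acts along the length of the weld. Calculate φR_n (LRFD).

Effective throat t_e = 0.707 × 0.75 = 0.5302 in.
Total length L = 32 in; A_we = 0.5302 × 32 = 16.97 in².
F_nw = 0.6 F_EXX = 0.6 × 90 = 54 ksi.
φR_n = 0.75 × 54 × 16.97 = 687.2 kip.

φR_n ≈ 687 kip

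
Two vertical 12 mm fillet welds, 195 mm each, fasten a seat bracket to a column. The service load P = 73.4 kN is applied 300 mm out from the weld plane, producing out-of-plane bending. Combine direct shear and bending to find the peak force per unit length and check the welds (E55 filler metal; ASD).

E55XX → F_EXX = 550 MPa.
L_w = 2 × 195 = 390 mm; section modulus (unit throat) S = 2 × L²/6 = 12680 mm².
Direct shear f_v = P/L_w = 73.4×10³/390 = 188.2 N/mm.
Moment M = P × e = 73.4×10³ × 300 = 22020000 N·mm; bending f_b = M/S = 1737 N/mm.
f_max = √(f_v² + f_b²) = √(188.2² + 1737²) = 1747 N/mm.
r_n/Ω = (1/2.0) × 0.6 × 550 × (0.707 × 12) = 1400 N/mm → NOT adequate.

f_max ≈ 1750 N/mm; NOT adequate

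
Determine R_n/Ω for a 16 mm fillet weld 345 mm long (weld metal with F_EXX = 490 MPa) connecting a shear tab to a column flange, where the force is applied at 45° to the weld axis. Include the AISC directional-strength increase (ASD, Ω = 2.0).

t_e = 0.707 × 16 = 11.31 mm; A_we = 11.31 × 345 = 3903 mm².
Directional factor: 1.0 + 0.5 sin^1.5(45°) = 1.297.
F_nw = 0.6 × 490 × 1.297 = 381.4 MPa.
R_n/Ω = (381.4 × 3903) / 2.0 × 10⁻³ = 744.2 kN.

R_n/Ω ≈ 744 kN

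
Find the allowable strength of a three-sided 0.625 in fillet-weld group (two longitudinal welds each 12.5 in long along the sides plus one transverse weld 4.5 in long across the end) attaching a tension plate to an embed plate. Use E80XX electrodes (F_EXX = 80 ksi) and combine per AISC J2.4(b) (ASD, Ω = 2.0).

R_n/Ω ≈ 313 kip

t_e = 0.707 × 0.625 = 0.4419 in.
R_nwl = 0.6 × 80 × 0.4419 × 25 = 530.2 kip (longitudinal, 2 welds).
R_nwt = 0.6 × 80 × 0.4419 × 4.5 = 95.44 kip (transverse, base value).
(i) R_nwl + R_nwt = 625.7 kip; (ii) 0.85 R_nwl + 1.5 R_nwt = 593.9 kip.
R_n = max = 625.7 kip [governs: (i)]; R_n/Ω = 312.8 kip.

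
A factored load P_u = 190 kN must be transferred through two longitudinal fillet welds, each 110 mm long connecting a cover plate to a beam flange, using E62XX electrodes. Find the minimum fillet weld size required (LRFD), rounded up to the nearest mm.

w = 5 mm

E62XX → F_EXX = 620 MPa.
Total weld length L = 220 mm.
Required throat t_e = P_u / (φ × 0.6 F_EXX × L) = 190 / (0.75 × 0.6 × 620 × 220 × 10⁻³) = 3.095 mm.
Required leg w = t_e / 0.707 = 4.378 mm → use 5 mm.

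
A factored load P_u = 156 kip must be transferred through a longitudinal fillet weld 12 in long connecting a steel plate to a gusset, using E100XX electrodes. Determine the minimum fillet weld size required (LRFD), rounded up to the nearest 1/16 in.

E100XX → F_EXX = 100 ksi.
Total weld length L = 12 in.
Required throat t_e = P_u / (φ × 0.6 F_EXX × L) = 156 / (0.75 × 0.6 × 100 × 12) = 0.2889 in.
Required leg w = t_e / 0.707 = 0.4086 in → use 7/16 in.

w = 7/16 in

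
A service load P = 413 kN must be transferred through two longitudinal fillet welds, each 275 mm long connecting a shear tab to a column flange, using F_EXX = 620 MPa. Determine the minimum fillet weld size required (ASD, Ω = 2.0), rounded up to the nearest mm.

w = 6 mm

Total weld length L = 550 mm.
Required throat t_e = P × Ω / (0.6 F_EXX × L) = 413 × 2.0 / (0.6 × 620 × 550 × 10⁻³) = 4.037 mm.
Required leg w = t_e / 0.707 = 5.71 mm → use 6 mm.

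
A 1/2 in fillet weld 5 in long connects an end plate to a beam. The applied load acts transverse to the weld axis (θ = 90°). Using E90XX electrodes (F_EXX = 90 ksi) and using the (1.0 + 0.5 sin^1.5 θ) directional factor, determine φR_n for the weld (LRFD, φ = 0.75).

φR_n ≈ 107 kip

t_e = 0.707 × 0.5 = 0.3535 in; A_we = 0.3535 × 5 = 1.767 in².
Directional factor: 1.0 + 0.5 sin^1.5(90°) = 1.5.
F_nw = 0.6 × 90 × 1.5 = 81 ksi.
φR_n = 0.75 × 81 × 1.767 = 107.4 kip.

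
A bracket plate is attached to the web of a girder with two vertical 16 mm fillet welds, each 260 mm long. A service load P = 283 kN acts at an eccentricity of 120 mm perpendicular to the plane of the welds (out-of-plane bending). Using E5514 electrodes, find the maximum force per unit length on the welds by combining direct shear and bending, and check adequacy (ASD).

E55XX → F_EXX = 550 MPa.
L_w = 2 × 260 = 520 mm; section modulus (unit throat) S = 2 × L²/6 = 22530 mm².
Direct shear f_v = P/L_w = 283×10³/520 = 544.2 N/mm.
Moment M = P × e = 283×10³ × 120 = 33960000 N·mm; bending f_b = M/S = 1507 N/mm.
f_max = √(f_v² + f_b²) = √(544.2² + 1507²) = 1602 N/mm.
r_n/Ω = (1/2.0) × 0.6 × 550 × (0.707 × 16) = 1866 N/mm → adequate.

f_max ≈ 1600 N/mm; adequate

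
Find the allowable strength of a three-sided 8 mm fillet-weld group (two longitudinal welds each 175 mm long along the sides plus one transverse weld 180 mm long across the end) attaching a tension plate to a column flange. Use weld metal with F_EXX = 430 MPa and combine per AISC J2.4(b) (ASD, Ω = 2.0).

R_n/Ω ≈ 414 kN

t_e = 0.707 × 8 = 5.656 mm.
R_nwl = 0.6 × 430 × 5.656 × 350 × 10⁻³ = 510.7 kN (longitudinal, 2 welds).
R_nwt = 0.6 × 430 × 5.656 × 180 × 10⁻³ = 262.7 kN (transverse, base value).
(i) R_nwl + R_nwt = 773.4 kN; (ii) 0.85 R_nwl + 1.5 R_nwt = 828.1 kN.
R_n = max = 828.1 kN [governs: (ii)]; R_n/Ω = 414.1 kN.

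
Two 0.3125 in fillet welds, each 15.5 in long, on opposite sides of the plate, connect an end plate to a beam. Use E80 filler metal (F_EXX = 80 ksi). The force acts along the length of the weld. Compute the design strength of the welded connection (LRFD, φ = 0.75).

Effective throat t_e = 0.707 × 0.3125 = 0.2209 in.
Total length L = 31 in; A_we = 0.2209 × 31 = 6.849 in².
F_nw = 0.6 F_EXX = 0.6 × 80 = 48 ksi.
φR_n = 0.75 × 48 × 6.849 = 246.6 kip.

φR_n ≈ 247 kip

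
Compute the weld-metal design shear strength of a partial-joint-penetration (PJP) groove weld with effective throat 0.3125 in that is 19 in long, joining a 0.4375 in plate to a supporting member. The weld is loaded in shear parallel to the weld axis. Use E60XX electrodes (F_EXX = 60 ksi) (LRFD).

φR_n ≈ 160 kips

Effective throat (given) t_e = 0.3125 in.
A_we = 0.3125 × 19 = 5.938 in².
F_nw = 0.6 F_EXX = 36 ksi.
φR_n = 0.75 × 36 × 5.938 = 160.3 kips.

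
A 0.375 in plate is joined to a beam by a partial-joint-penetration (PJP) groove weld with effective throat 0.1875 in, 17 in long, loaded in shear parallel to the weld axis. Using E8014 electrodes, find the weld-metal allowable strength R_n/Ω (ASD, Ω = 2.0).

E80XX → F_EXX = 80 ksi.
Effective throat (given) t_e = 0.1875 in.
A_we = 0.1875 × 17 = 3.188 in².
F_nw = 0.6 F_EXX = 48 ksi.
R_n/Ω = (48 × 3.188) / 2.0 = 76.5 kip.

R_n/Ω ≈ 76.5 kip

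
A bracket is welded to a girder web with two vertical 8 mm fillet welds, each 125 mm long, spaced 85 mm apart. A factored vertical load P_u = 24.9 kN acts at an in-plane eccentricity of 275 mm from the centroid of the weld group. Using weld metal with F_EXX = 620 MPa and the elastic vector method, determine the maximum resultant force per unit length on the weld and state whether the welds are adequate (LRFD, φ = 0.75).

Total weld length L_w = 250 mm. Treat welds as unit-width lines.
Polar moment about centroid: J = 2[d³/12 + d(b/2)²] = 2[125³/12 + 125×42.5²] = 777100 mm³.
Direct shear f_v = P/L_w = 24.9×10³ / 250 = 99.6 N/mm (vertical).
Torsion M = P·e = 24.9×10³ × 275 = 6847500 N·mm.
Critical point at (x, y) = (42.5, 62.5) from centroid. f_tx = M·y/J = 550.7 N/mm; f_ty = M·x/J = 374.5 N/mm.
Resultant f_max = √[f_tx² + (f_v + f_ty)²] = √[550.7² + (99.6 + 374.5)²] = 726.7 N/mm.
Capacity per unit length: φr_n = 0.75 × 0.6 × 620 × (0.707 × 8) = 1578 N/mm.
726.7 ≤ 1578 → adequate.

f_max ≈ 727 N/mm; adequate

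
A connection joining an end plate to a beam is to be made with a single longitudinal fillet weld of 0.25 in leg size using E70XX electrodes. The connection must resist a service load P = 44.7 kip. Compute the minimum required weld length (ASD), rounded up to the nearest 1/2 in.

E70XX → F_EXX = 70 ksi.
Throat t_e = 0.707 × 0.25 = 0.1767 in.
r_n/Ω = (0.6 × 70 × 0.1767) / 2.0 = 3.712 kip/in.
L_req = P / (r_n/Ω) = 44.7 / 3.712 = 12.04 in total.
Round up → use L = 12.5 in.

L = 12.5 in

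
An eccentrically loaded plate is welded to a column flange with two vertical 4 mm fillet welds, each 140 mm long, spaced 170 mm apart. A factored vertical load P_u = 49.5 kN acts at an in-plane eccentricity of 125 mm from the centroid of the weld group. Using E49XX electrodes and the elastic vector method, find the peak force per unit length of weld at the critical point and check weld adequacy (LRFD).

E49XX → F_EXX = 490 MPa.
Total weld length L_w = 280 mm. Treat welds as unit-width lines.
Polar moment about centroid: J = 2[d³/12 + d(b/2)²] = 2[140³/12 + 140×85²] = 2480000 mm³.
Direct shear f_v = P/L_w = 49.5×10³ / 280 = 176.8 N/mm (vertical).
Torsion M = P·e = 49.5×10³ × 125 = 6187500 N·mm.
Critical point at (x, y) = (85, 70) from centroid. f_tx = M·y/J = 174.6 N/mm; f_ty = M·x/J = 212 N/mm.
Resultant f_max = √[f_tx² + (f_v + f_ty)²] = √[174.6² + (176.8 + 212)²] = 426.2 N/mm.
Capacity per unit length: φr_n = 0.75 × 0.6 × 490 × (0.707 × 4) = 623.6 N/mm.
426.2 ≤ 623.6 → adequate.

f_max ≈ 426 N/mm; adequate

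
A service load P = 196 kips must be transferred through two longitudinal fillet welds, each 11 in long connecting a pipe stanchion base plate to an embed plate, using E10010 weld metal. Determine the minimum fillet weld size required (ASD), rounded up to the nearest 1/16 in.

w = 7/16 in

E100XX → F_EXX = 100 ksi.
Total weld length L = 22 in.
Required throat t_e = P × Ω / (0.6 F_EXX × L) = 196 × 2.0 / (0.6 × 100 × 22) = 0.297 in.
Required leg w = t_e / 0.707 = 0.42 in → use 7/16 in.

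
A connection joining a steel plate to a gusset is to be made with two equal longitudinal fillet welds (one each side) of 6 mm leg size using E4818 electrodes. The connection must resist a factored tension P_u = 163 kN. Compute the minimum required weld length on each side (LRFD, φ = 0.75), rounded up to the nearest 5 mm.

L = 90 mm on each side

E48XX → F_EXX = 480 MPa.
Throat t_e = 0.707 × 6 = 4.242 mm.
φr_n = 0.75 × 0.6 × 480 × 4.242 × 10⁻³ = 0.9163 kN/mm.
L_req = P_u / φr_n = 163 / 0.9163 = 177.9 mm total.
Per side: 177.9 / 2 = 88.95 mm.
Round up → use L = 90 mm on each side.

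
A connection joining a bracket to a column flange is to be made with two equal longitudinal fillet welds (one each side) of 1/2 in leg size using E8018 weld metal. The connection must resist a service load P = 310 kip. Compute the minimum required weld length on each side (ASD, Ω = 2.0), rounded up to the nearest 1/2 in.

L = 18.5 in on each side

E80XX → F_EXX = 80 ksi.
Throat t_e = 0.707 × 0.5 = 0.3535 in.
r_n/Ω = (0.6 × 80 × 0.3535) / 2.0 = 8.484 kip/in.
L_req = P / (r_n/Ω) = 310 / 8.484 = 36.54 in total.
Per side: 36.54 / 2 = 18.27 in.
Round up → use L = 18.5 in on each side.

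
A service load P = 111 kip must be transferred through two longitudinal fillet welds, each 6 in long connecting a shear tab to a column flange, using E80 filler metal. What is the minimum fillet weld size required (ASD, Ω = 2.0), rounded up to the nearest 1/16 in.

w = 9/16 in

E80XX → F_EXX = 80 ksi.
Total weld length L = 12 in.
Required throat t_e = P × Ω / (0.6 F_EXX × L) = 111 × 2.0 / (0.6 × 80 × 12) = 0.3854 in.
Required leg w = t_e / 0.707 = 0.5451 in → use 9/16 in.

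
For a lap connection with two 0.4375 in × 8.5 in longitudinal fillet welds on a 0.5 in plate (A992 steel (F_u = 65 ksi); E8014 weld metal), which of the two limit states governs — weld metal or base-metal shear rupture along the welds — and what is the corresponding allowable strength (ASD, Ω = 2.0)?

E80XX → F_EXX = 80 ksi.
t_e = 0.707 × 0.4375 = 0.3093 in; L = 17 in.
Weld metal: R_n/Ω = (1/2.0) × 0.6 × 80 × 0.3093 × 17 = 126.2 kips.
Base metal (shear rupture): R_n/Ω = (1/2.0) × 0.6 × 65 × 0.5 × 17 = 165.8 kips.
Governing: weld metal.

R_n/Ω ≈ 126 kips (weld metal governs)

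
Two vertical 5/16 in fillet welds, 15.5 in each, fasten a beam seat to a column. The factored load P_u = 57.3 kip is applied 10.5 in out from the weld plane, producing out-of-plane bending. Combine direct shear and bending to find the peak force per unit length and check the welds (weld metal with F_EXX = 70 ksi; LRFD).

L_w = 2 × 15.5 = 31 in; section modulus (unit throat) S = 2 × L²/6 = 80.08 in².
Direct shear f_v = P/L_w = 57.3/31 = 1.848 kip/in.
Moment M = P × e = 57.3 × 10.5 = 601.65 kip·in; bending f_b = M/S = 7.513 kip/in.
f_max = √(f_v² + f_b²) = √(1.848² + 7.513²) = 7.737 kip/in.
φr_n = 0.75 × 0.6 × 70 × (0.707 × 0.3125) = 6.96 kip/in → NOT adequate.

f_max ≈ 7.74 kip/in; NOT adequate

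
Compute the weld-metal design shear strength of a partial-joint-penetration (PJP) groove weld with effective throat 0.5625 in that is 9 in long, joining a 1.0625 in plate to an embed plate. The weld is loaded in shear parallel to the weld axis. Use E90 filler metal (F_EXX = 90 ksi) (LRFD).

Effective throat (given) t_e = 0.5625 in.
A_we = 0.5625 × 9 = 5.062 in².
F_nw = 0.6 F_EXX = 54 ksi.
φR_n = 0.75 × 54 × 5.062 = 205 kip.

φR_n ≈ 205 kip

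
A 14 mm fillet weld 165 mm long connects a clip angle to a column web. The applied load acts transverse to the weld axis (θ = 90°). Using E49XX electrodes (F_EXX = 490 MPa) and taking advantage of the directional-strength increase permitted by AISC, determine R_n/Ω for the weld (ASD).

R_n/Ω ≈ 360 kN

t_e = 0.707 × 14 = 9.898 mm; A_we = 9.898 × 165 = 1633 mm².
Directional factor: 1.0 + 0.5 sin^1.5(90°) = 1.5.
F_nw = 0.6 × 490 × 1.5 = 441 MPa.
R_n/Ω = (441 × 1633) / 2.0 × 10⁻³ = 360.1 kN.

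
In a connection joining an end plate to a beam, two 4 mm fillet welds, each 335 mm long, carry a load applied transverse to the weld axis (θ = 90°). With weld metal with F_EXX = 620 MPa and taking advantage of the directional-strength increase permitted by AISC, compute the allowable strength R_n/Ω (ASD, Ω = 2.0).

t_e = 0.707 × 4 = 2.828 mm; A_we = 2.828 × 670 = 1895 mm².
Directional factor: 1.0 + 0.5 sin^1.5(90°) = 1.5.
F_nw = 0.6 × 620 × 1.5 = 558 MPa.
R_n/Ω = (558 × 1895) / 2.0 × 10⁻³ = 528.6 kN.

R_n/Ω ≈ 529 kN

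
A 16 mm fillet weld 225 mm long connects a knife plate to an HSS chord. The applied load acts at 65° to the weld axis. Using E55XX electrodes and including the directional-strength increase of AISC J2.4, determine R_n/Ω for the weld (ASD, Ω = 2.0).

E55XX → F_EXX = 550 MPa.
t_e = 0.707 × 16 = 11.31 mm; A_we = 11.31 × 225 = 2545 mm².
Directional factor: 1.0 + 0.5 sin^1.5(65°) = 1.431.
F_nw = 0.6 × 550 × 1.431 = 472.4 MPa.
R_n/Ω = (472.4 × 2545) / 2.0 × 10⁻³ = 601.1 kN.

R_n/Ω ≈ 601 kN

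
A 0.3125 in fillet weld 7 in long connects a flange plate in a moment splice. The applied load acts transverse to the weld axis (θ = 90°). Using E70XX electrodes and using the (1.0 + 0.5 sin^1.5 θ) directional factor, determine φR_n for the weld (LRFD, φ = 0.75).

φR_n ≈ 73.1 kip

E70XX → F_EXX = 70 ksi.
t_e = 0.707 × 0.3125 = 0.2209 in; A_we = 0.2209 × 7 = 1.547 in².
Directional factor: 1.0 + 0.5 sin^1.5(90°) = 1.5.
F_nw = 0.6 × 70 × 1.5 = 63 ksi.
φR_n = 0.75 × 63 × 1.547 = 73.08 kip.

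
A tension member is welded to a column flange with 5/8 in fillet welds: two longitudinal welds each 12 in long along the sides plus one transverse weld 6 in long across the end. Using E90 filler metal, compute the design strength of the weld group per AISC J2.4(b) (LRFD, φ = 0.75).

E90XX → F_EXX = 90 ksi.
t_e = 0.707 × 0.625 = 0.4419 in.
R_nwl = 0.6 × 90 × 0.4419 × 24 = 572.7 kip (longitudinal, 2 welds).
R_nwt = 0.6 × 90 × 0.4419 × 6 = 143.2 kip (transverse, base value).
(i) R_nwl + R_nwt = 715.8 kip; (ii) 0.85 R_nwl + 1.5 R_nwt = 701.5 kip.
R_n = max = 715.8 kip [governs: (i)]; φR_n = 536.9 kip.

φR_n ≈ 537 kip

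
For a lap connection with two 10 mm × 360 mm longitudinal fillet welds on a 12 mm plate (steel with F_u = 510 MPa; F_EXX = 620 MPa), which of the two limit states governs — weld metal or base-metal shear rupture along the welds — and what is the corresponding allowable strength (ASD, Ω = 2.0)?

R_n/Ω ≈ 947 kN (weld metal governs)

t_e = 0.707 × 10 = 7.07 mm; L = 720 mm.
Weld metal: R_n/Ω = (1/2.0) × 0.6 × 620 × 7.07 × 720 × 10⁻³ = 946.8 kN.
Base metal (shear rupture): R_n/Ω = (1/2.0) × 0.6 × 510 × 12 × 720 × 10⁻³ = 1322 kN.
Governing: weld metal.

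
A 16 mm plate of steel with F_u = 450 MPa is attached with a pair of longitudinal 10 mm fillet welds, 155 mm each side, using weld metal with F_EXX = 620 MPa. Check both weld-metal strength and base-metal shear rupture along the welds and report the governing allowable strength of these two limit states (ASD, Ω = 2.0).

t_e = 0.707 × 10 = 7.07 mm; L = 310 mm.
Weld metal: R_n/Ω = (1/2.0) × 0.6 × 620 × 7.07 × 310 × 10⁻³ = 407.7 kN.
Base metal (shear rupture): R_n/Ω = (1/2.0) × 0.6 × 450 × 16 × 310 × 10⁻³ = 669.6 kN.
Governing: weld metal.

R_n/Ω ≈ 408 kN (weld metal governs)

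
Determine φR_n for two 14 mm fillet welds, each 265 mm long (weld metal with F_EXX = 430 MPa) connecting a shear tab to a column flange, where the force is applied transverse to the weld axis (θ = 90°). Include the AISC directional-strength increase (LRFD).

φR_n ≈ 1520 kN

t_e = 0.707 × 14 = 9.898 mm; A_we = 9.898 × 530 = 5246 mm².
Directional factor: 1.0 + 0.5 sin^1.5(90°) = 1.5.
F_nw = 0.6 × 430 × 1.5 = 387 MPa.
φR_n = 0.75 × 387 × 5246 × 10⁻³ = 1523 kN.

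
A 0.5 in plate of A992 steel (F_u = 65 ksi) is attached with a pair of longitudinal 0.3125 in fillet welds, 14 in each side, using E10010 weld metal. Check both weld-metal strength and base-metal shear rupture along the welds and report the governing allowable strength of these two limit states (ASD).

E100XX → F_EXX = 100 ksi.
t_e = 0.707 × 0.3125 = 0.2209 in; L = 28 in.
Weld metal: R_n/Ω = (1/2.0) × 0.6 × 100 × 0.2209 × 28 = 185.6 kip.
Base metal (shear rupture): R_n/Ω = (1/2.0) × 0.6 × 65 × 0.5 × 28 = 273 kip.
Governing: weld metal.

R_n/Ω ≈ 186 kip (weld metal governs)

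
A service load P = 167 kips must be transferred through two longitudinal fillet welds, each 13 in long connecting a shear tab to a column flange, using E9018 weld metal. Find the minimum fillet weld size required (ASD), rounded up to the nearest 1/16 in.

w = 3/8 in

E90XX → F_EXX = 90 ksi.
Total weld length L = 26 in.
Required throat t_e = P × Ω / (0.6 F_EXX × L) = 167 × 2.0 / (0.6 × 90 × 26) = 0.2379 in.
Required leg w = t_e / 0.707 = 0.3365 in → use 3/8 in.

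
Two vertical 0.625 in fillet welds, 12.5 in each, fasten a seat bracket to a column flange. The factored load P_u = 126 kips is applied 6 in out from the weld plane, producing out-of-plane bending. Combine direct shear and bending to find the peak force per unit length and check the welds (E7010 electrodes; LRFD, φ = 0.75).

f_max ≈ 15.4 kip/in; NOT adequate

E70XX → F_EXX = 70 ksi.
L_w = 2 × 12.5 = 25 in; section modulus (unit throat) S = 2 × L²/6 = 52.08 in².
Direct shear f_v = P/L_w = 126/25 = 5.04 kip/in.
Moment M = P × e = 126 × 6 = 756 kip·in; bending f_b = M/S = 14.52 kip/in.
f_max = √(f_v² + f_b²) = √(5.04² + 14.52²) = 15.37 kip/in.
φr_n = 0.75 × 0.6 × 70 × (0.707 × 0.625) = 13.92 kip/in → NOT adequate.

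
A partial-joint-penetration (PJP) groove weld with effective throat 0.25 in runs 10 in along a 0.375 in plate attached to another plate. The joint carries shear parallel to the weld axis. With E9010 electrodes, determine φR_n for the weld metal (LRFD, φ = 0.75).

E90XX → F_EXX = 90 ksi.
Effective throat (given) t_e = 0.25 in.
A_we = 0.25 × 10 = 2.5 in².
F_nw = 0.6 F_EXX = 54 ksi.
φR_n = 0.75 × 54 × 2.5 = 101.2 kips.

φR_n ≈ 101 kips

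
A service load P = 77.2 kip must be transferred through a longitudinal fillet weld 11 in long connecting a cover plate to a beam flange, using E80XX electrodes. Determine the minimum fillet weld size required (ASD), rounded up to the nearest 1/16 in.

w = 7/16 in

E80XX → F_EXX = 80 ksi.
Total weld length L = 11 in.
Required throat t_e = P × Ω / (0.6 F_EXX × L) = 77.2 × 2.0 / (0.6 × 80 × 11) = 0.2924 in.
Required leg w = t_e / 0.707 = 0.4136 in → use 7/16 in.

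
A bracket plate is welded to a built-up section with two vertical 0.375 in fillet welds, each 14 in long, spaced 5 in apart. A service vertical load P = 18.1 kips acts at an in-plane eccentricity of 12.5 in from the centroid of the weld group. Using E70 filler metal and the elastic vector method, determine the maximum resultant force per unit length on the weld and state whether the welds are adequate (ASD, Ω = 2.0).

f_max ≈ 2.94 kip/in; adequate

E70XX → F_EXX = 70 ksi.
Total weld length L_w = 28 in. Treat welds as unit-width lines.
Polar moment about centroid: J = 2[d³/12 + d(b/2)²] = 2[14³/12 + 14×2.5²] = 632.3 in³.
Direct shear f_v = P/L_w = 18.1 / 28 = 0.6464 kip/in (vertical).
Torsion M = P·e = 18.1 × 12.5 = 226.25 kip·in.
Critical point at (x, y) = (2.5, 7) from centroid. f_tx = M·y/J = 2.505 kip/in; f_ty = M·x/J = 0.8945 kip/in.
Resultant f_max = √[f_tx² + (f_v + f_ty)²] = √[2.505² + (0.6464 + 0.8945)²] = 2.941 kip/in.
Capacity per unit length: r_n/Ω = (1/2.0) × 0.6 × 70 × (0.707 × 0.375) = 5.568 kip/in.
2.941 ≤ 5.568 → adequate.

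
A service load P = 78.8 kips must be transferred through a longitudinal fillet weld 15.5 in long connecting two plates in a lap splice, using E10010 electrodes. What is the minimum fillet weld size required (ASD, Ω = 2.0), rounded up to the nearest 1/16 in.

E100XX → F_EXX = 100 ksi.
Total weld length L = 15.5 in.
Required throat t_e = P × Ω / (0.6 F_EXX × L) = 78.8 × 2.0 / (0.6 × 100 × 15.5) = 0.1695 in.
Required leg w = t_e / 0.707 = 0.2397 in → use 1/4 in.

w = 1/4 in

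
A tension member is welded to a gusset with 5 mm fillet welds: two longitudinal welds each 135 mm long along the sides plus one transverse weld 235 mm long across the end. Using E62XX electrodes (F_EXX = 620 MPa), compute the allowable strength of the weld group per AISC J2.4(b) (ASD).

t_e = 0.707 × 5 = 3.535 mm.
R_nwl = 0.6 × 620 × 3.535 × 270 × 10⁻³ = 355.1 kN (longitudinal, 2 welds).
R_nwt = 0.6 × 620 × 3.535 × 235 × 10⁻³ = 309 kN (transverse, base value).
(i) R_nwl + R_nwt = 664.1 kN; (ii) 0.85 R_nwl + 1.5 R_nwt = 765.3 kN.
R_n = max = 765.3 kN [governs: (ii)]; R_n/Ω = 382.7 kN.

R_n/Ω ≈ 383 kN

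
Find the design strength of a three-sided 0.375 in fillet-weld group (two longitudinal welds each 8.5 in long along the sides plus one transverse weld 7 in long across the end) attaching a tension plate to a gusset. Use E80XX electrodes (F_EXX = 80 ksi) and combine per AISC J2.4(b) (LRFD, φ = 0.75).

t_e = 0.707 × 0.375 = 0.2651 in.
R_nwl = 0.6 × 80 × 0.2651 × 17 = 216.3 kip (longitudinal, 2 welds).
R_nwt = 0.6 × 80 × 0.2651 × 7 = 89.08 kip (transverse, base value).
(i) R_nwl + R_nwt = 305.4 kip; (ii) 0.85 R_nwl + 1.5 R_nwt = 317.5 kip.
R_n = max = 317.5 kip [governs: (ii)]; φR_n = 238.1 kip.

φR_n ≈ 238 kip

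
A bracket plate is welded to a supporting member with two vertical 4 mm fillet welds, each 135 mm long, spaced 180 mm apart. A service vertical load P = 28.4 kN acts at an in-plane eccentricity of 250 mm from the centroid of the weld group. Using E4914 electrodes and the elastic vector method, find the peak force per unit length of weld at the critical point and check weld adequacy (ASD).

f_max ≈ 397 N/mm; adequate

E49XX → F_EXX = 490 MPa.
Total weld length L_w = 270 mm. Treat welds as unit-width lines.
Polar moment about centroid: J = 2[d³/12 + d(b/2)²] = 2[135³/12 + 135×90²] = 2597000 mm³.
Direct shear f_v = P/L_w = 28.4×10³ / 270 = 105.2 N/mm (vertical).
Torsion M = P·e = 28.4×10³ × 250 = 7100000 N·mm.
Critical point at (x, y) = (90, 67.5) from centroid. f_tx = M·y/J = 184.5 N/mm; f_ty = M·x/J = 246 N/mm.
Resultant f_max = √[f_tx² + (f_v + f_ty)²] = √[184.5² + (105.2 + 246)²] = 396.8 N/mm.
Capacity per unit length: r_n/Ω = (1/2.0) × 0.6 × 490 × (0.707 × 4) = 415.7 N/mm.
396.8 ≤ 415.7 → adequate.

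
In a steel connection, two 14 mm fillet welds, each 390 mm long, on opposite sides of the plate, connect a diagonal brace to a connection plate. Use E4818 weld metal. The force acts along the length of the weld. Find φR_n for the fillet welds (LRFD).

E48XX → F_EXX = 480 MPa.
Effective throat t_e = 0.707 × 14 = 9.898 mm.
Total length L = 780 mm; A_we = 9.898 × 780 = 7720 mm².
F_nw = 0.6 F_EXX = 0.6 × 480 = 288 MPa.
φR_n = 0.75 × 288 × 7720 × 10⁻³ = 1668 kN.

φR_n ≈ 1670 kN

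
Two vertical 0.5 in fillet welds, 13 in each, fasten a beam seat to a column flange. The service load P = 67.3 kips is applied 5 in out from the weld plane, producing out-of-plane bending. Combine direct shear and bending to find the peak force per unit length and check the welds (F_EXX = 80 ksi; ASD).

f_max ≈ 6.51 kip/in; adequate

L_w = 2 × 13 = 26 in; section modulus (unit throat) S = 2 × L²/6 = 56.33 in².
Direct shear f_v = P/L_w = 67.3/26 = 2.588 kip/in.
Moment M = P × e = 67.3 × 5 = 336.5 kip·in; bending f_b = M/S = 5.973 kip/in.
f_max = √(f_v² + f_b²) = √(2.588² + 5.973²) = 6.51 kip/in.
r_n/Ω = (1/2.0) × 0.6 × 80 × (0.707 × 0.5) = 8.484 kip/in → adequate.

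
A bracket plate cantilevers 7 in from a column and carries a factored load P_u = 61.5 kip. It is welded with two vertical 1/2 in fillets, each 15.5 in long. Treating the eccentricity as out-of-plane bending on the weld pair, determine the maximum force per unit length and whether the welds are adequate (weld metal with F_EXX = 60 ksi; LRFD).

f_max ≈ 5.73 kip/in; adequate

L_w = 2 × 15.5 = 31 in; section modulus (unit throat) S = 2 × L²/6 = 80.08 in².
Direct shear f_v = P/L_w = 61.5/31 = 1.984 kip/in.
Moment M = P × e = 61.5 × 7 = 430.5 kip·in; bending f_b = M/S = 5.376 kip/in.
f_max = √(f_v² + f_b²) = √(1.984² + 5.376²) = 5.73 kip/in.
φr_n = 0.75 × 0.6 × 60 × (0.707 × 0.5) = 9.544 kip/in → adequate.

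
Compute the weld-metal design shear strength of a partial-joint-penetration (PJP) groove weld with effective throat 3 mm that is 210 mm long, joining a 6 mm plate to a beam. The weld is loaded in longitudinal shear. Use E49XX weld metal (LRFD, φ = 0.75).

E49XX → F_EXX = 490 MPa.
Effective throat (given) t_e = 3 mm.
A_we = 3 × 210 = 630 mm².
F_nw = 0.6 F_EXX = 294 MPa.
φR_n = 0.75 × 294 × 630 × 10⁻³ = 138.9 kN.

φR_n ≈ 139 kN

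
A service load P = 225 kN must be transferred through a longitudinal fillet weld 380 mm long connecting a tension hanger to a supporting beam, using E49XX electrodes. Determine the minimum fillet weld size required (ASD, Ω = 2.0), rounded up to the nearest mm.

w = 6 mm

E49XX → F_EXX = 490 MPa.
Total weld length L = 380 mm.
Required throat t_e = P × Ω / (0.6 F_EXX × L) = 225 × 2.0 / (0.6 × 490 × 380 × 10⁻³) = 4.028 mm.
Required leg w = t_e / 0.707 = 5.697 mm → use 6 mm.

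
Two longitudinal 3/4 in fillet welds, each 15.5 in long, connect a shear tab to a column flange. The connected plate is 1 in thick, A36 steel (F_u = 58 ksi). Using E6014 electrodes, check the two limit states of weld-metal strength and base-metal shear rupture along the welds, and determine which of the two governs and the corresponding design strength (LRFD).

φR_n ≈ 444 kip (weld metal governs)

E60XX → F_EXX = 60 ksi.
t_e = 0.707 × 0.75 = 0.5302 in; L = 31 in.
Weld metal: φR_n = 0.75 × 0.6 × 60 × 0.5302 × 31 = 443.8 kip.
Base metal (shear rupture): φR_n = 0.75 × 0.6 × 58 × 1 × 31 = 809.1 kip.
Governing: weld metal.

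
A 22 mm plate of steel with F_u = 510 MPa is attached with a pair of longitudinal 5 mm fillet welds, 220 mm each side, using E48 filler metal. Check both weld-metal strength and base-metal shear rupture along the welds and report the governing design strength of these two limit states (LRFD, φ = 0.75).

φR_n ≈ 336 kN (weld metal governs)

E48XX → F_EXX = 480 MPa.
t_e = 0.707 × 5 = 3.535 mm; L = 440 mm.
Weld metal: φR_n = 0.75 × 0.6 × 480 × 3.535 × 440 × 10⁻³ = 336 kN.
Base metal (shear rupture): φR_n = 0.75 × 0.6 × 510 × 22 × 440 × 10⁻³ = 2222 kN.
Governing: weld metal.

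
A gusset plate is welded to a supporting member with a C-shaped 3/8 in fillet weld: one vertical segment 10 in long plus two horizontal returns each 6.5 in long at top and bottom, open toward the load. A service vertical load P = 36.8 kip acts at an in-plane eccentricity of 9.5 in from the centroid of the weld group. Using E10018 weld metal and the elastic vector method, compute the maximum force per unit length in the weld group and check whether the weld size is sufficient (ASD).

E100XX → F_EXX = 100 ksi.
Total weld length L_w = 23 in. Treat welds as unit-width lines.
Centroid: x̄ = 2×6.5×3.25 / 23 = 1.837 in from the vertical weld.
Polar moment about centroid: J = I_x + I_y = [10³/12 + 2×6.5×5²] + [10×1.837² + 2(6.5³/12 + 6.5×1.413²)] = 513.8 in³.
Direct shear f_v = P/L_w = 36.8 / 23 = 1.6 kip/in (vertical).
Torsion M = P·e = 36.8 × 9.5 = 349.6 kip·in.
Critical point at (x, y) = (4.663, 5) from centroid. f_tx = M·y/J = 3.402 kip/in; f_ty = M·x/J = 3.173 kip/in.
Resultant f_max = √[f_tx² + (f_v + f_ty)²] = √[3.402² + (1.6 + 3.173)²] = 5.861 kip/in.
Capacity per unit length: r_n/Ω = (1/2.0) × 0.6 × 100 × (0.707 × 0.375) = 7.954 kip/in.
5.861 ≤ 7.954 → adequate.

f_max ≈ 5.86 kip/in; adequate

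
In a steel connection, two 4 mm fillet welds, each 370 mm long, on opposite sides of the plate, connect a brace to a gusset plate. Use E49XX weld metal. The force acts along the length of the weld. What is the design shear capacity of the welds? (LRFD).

E49XX → F_EXX = 490 MPa.
Effective throat t_e = 0.707 × 4 = 2.828 mm.
Total length L = 740 mm; A_we = 2.828 × 740 = 2093 mm².
F_nw = 0.6 F_EXX = 0.6 × 490 = 294 MPa.
φR_n = 0.75 × 294 × 2093 × 10⁻³ = 461.4 kN.

φR_n ≈ 461 kN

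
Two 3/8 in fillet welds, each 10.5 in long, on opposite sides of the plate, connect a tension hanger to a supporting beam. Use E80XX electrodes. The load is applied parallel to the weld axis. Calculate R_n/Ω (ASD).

R_n/Ω ≈ 134 kips

E80XX → F_EXX = 80 ksi.
Effective throat t_e = 0.707 × 0.375 = 0.2651 in.
Total length L = 21 in; A_we = 0.2651 × 21 = 5.568 in².
F_nw = 0.6 F_EXX = 0.6 × 80 = 48 ksi.
R_n = 48 × 5.568 = 267.2 kips; R_n/Ω = 267.2/2.0 = 133.6 kips.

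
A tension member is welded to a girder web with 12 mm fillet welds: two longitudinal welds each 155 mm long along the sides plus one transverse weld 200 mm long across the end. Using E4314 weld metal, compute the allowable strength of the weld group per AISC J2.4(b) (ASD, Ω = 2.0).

R_n/Ω ≈ 617 kN

E43XX → F_EXX = 430 MPa.
t_e = 0.707 × 12 = 8.484 mm.
R_nwl = 0.6 × 430 × 8.484 × 310 × 10⁻³ = 678.6 kN (longitudinal, 2 welds).
R_nwt = 0.6 × 430 × 8.484 × 200 × 10⁻³ = 437.8 kN (transverse, base value).
(i) R_nwl + R_nwt = 1116 kN; (ii) 0.85 R_nwl + 1.5 R_nwt = 1233 kN.
R_n = max = 1233 kN [governs: (ii)]; R_n/Ω = 616.7 kN.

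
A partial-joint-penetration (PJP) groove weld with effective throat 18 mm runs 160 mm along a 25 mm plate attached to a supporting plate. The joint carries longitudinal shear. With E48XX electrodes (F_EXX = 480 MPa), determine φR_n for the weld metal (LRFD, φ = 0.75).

Effective throat (given) t_e = 18 mm.
A_we = 18 × 160 = 2880 mm².
F_nw = 0.6 F_EXX = 288 MPa.
φR_n = 0.75 × 288 × 2880 × 10⁻³ = 622.1 kN.

φR_n ≈ 622 kN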